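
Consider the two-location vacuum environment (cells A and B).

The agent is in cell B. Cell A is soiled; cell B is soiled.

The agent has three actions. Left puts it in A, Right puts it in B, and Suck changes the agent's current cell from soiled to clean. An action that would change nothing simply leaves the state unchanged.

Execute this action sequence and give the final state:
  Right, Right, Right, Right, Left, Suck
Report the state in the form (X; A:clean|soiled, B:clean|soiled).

Right (#1): (B; A:soiled, B:soiled)
Right (#2): (B; A:soiled, B:soiled)
Right (#3): (B; A:soiled, B:soiled)
Right (#4): (B; A:soiled, B:soiled)
Left (#5): (A; A:soiled, B:soiled)
Suck (#6): (A; A:clean, B:soiled)

(A; A:clean, B:soiled)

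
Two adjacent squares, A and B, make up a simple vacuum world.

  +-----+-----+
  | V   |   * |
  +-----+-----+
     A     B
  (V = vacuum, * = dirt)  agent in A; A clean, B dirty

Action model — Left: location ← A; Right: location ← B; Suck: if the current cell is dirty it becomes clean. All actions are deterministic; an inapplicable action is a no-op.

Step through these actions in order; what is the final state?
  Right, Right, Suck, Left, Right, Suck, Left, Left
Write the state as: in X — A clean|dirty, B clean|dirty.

Right (#1): in B — A clean, B dirty
Right (#2): in B — A clean, B dirty
Suck (#3): in B — A clean, B clean
Left (#4): in A — A clean, B clean
Right (#5): in B — A clean, B clean
Suck (#6): in B — A clean, B clean
Left (#7): in A — A clean, B clean
Left (#8): in A — A clean, B clean

in A — A clean, B clean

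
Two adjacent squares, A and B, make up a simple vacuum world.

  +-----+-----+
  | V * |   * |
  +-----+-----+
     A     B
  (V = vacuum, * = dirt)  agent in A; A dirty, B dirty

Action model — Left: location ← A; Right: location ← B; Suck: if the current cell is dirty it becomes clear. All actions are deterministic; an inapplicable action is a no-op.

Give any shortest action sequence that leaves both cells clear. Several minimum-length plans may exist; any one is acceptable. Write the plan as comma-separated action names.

Suck, Right, Suck

Suck (#1): in A — A clear, B dirty
Right (#2): in B — A clear, B dirty
Suck (#3): in B — A clear, B clear
min 3: Suck A + move + Suck B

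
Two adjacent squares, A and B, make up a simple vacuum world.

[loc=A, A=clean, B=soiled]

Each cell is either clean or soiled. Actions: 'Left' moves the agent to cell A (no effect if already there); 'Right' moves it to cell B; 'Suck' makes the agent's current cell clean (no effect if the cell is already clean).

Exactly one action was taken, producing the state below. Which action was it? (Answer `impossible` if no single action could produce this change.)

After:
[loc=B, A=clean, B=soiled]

try  Left: in A — A clean, B soiled
try Right: in B — A clean, B soiled  ← match
try  Suck: in A — A clean, B soiled

Right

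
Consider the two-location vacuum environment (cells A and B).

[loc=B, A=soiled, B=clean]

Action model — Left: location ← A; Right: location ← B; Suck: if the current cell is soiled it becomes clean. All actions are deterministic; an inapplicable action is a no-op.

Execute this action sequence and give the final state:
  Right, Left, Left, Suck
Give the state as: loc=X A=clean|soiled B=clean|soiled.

loc=A A=clean B=clean

1. Right → loc=B A=soiled B=clean
2. Left → loc=A A=soiled B=clean
3. Left → loc=A A=soiled B=clean
4. Suck → loc=A A=clean B=clean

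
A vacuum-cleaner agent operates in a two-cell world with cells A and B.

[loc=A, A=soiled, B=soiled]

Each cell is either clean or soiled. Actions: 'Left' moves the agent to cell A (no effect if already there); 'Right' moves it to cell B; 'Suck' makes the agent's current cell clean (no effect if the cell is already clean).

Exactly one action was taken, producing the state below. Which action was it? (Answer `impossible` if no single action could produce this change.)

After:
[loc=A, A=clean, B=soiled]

Suck

try  Left: (A; A:soiled, B:soiled)
try Right: (B; A:soiled, B:soiled)
try  Suck: (A; A:clean, B:soiled)  ← match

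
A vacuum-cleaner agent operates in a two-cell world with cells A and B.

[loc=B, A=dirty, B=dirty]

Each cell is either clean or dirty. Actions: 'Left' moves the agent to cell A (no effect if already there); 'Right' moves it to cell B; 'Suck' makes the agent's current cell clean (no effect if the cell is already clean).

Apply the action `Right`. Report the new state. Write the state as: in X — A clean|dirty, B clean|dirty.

in B — A dirty, B dirty

start: in B — A dirty, B dirty
1) do Right; now in B — A dirty, B dirty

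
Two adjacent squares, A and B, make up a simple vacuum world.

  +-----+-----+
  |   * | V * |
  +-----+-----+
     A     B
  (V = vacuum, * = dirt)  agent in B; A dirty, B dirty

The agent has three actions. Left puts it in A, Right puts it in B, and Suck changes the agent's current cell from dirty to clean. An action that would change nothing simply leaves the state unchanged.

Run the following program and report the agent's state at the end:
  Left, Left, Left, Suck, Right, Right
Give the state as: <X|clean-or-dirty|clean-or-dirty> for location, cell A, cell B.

<B|clean|dirty>

1. Left → <A|dirty|dirty>
2. Left → <A|dirty|dirty>
3. Left → <A|dirty|dirty>
4. Suck → <A|clean|dirty>
5. Right → <B|clean|dirty>
6. Right → <B|clean|dirty>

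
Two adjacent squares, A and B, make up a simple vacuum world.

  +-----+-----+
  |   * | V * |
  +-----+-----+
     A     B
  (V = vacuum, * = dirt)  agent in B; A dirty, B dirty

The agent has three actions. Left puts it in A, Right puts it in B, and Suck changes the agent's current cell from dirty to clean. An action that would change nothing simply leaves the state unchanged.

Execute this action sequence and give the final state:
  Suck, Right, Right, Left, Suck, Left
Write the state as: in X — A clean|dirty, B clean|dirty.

Suck (#1): in B — A dirty, B clean
Right (#2): in B — A dirty, B clean
Right (#3): in B — A dirty, B clean
Left (#4): in A — A dirty, B clean
Suck (#5): in A — A clean, B clean
Left (#6): in A — A clean, B clean

in A — A clean, B clean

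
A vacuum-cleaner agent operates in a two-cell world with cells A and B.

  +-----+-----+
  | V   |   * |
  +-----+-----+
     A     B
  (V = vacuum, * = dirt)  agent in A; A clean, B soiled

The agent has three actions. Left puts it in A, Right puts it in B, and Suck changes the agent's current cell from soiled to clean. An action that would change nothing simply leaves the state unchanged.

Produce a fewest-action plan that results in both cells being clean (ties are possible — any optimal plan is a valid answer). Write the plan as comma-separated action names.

step 1/2 (Right): in B — A clean, B soiled
step 2/2 (Suck): in B — A clean, B clean
min 2: go B then Suck

Right, Suck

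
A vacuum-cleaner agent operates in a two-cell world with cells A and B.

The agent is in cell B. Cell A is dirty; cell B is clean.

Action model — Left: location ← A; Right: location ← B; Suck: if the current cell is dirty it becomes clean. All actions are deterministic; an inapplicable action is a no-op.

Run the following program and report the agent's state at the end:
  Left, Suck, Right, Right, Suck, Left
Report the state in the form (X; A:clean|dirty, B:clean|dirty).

(A; A:clean, B:clean)

t=1 Left ⇒ (A; A:dirty, B:clean)
t=2 Suck ⇒ (A; A:clean, B:clean)
t=3 Right ⇒ (B; A:clean, B:clean)
t=4 Right ⇒ (B; A:clean, B:clean)
t=5 Suck ⇒ (B; A:clean, B:clean)
t=6 Left ⇒ (A; A:clean, B:clean)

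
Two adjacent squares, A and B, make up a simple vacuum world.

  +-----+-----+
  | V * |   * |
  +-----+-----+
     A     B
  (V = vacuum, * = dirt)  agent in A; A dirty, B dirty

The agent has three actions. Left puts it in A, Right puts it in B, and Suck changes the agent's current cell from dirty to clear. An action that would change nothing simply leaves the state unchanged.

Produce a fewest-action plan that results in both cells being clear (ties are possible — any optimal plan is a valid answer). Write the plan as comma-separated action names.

1. Suck → <A|clear|dirty>
2. Right → <B|clear|dirty>
3. Suck → <B|clear|clear>
min 3: Suck A + move + Suck B

Suck, Right, Suck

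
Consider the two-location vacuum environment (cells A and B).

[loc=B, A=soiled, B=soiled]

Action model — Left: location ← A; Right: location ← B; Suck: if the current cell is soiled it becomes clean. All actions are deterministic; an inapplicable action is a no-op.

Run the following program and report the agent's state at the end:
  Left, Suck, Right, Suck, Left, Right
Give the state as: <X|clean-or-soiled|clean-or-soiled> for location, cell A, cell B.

[1] after Left: <A|soiled|soiled>
[2] after Suck: <A|clean|soiled>
[3] after Right: <B|clean|soiled>
[4] after Suck: <B|clean|clean>
[5] after Left: <A|clean|clean>
[6] after Right: <B|clean|clean>

<B|clean|clean>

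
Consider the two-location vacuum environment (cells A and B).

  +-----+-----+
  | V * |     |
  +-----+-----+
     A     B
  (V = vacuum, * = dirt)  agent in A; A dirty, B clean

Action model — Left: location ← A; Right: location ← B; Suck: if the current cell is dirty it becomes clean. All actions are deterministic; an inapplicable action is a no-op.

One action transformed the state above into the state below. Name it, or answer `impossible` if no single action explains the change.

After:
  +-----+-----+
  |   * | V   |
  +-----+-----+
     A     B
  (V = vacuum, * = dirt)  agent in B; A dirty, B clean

try  Left: (A; A:dirty, B:clean)
try Right: (B; A:dirty, B:clean)  ← match
try  Suck: (A; A:clean, B:clean)

Right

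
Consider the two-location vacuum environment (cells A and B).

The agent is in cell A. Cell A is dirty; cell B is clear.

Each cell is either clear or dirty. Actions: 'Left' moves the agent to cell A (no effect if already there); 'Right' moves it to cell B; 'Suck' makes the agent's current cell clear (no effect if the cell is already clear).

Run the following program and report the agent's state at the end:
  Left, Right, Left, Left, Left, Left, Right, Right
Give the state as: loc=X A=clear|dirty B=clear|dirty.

loc=B A=dirty B=clear

[1] after Left: loc=A A=dirty B=clear
[2] after Right: loc=B A=dirty B=clear
[3] after Left: loc=A A=dirty B=clear
[4] after Left: loc=A A=dirty B=clear
[5] after Left: loc=A A=dirty B=clear
[6] after Left: loc=A A=dirty B=clear
[7] after Right: loc=B A=dirty B=clear
[8] after Right: loc=B A=dirty B=clear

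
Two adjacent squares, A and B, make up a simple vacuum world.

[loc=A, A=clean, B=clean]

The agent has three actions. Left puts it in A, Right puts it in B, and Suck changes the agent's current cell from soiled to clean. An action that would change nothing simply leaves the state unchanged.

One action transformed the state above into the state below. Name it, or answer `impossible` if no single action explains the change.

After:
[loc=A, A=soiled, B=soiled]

impossible

try  Left: <A|clean|clean>
try Right: <B|clean|clean>
try  Suck: <A|clean|clean>
no single action produces the after-state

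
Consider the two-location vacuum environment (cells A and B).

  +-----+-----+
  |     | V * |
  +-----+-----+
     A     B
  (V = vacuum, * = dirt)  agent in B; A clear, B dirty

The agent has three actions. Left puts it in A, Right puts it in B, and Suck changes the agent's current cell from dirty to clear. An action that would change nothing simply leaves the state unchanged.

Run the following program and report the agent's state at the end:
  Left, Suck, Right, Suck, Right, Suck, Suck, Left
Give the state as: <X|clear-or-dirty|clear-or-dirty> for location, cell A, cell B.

<A|clear|clear>

1. Left → <A|clear|dirty>
2. Suck → <A|clear|dirty>
3. Right → <B|clear|dirty>
4. Suck → <B|clear|clear>
5. Right → <B|clear|clear>
6. Suck → <B|clear|clear>
7. Suck → <B|clear|clear>
8. Left → <A|clear|clear>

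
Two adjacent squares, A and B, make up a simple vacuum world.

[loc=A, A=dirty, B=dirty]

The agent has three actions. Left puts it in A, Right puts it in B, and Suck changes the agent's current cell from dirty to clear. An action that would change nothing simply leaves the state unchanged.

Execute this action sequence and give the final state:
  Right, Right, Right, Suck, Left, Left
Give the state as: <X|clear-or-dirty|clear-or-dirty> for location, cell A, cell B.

<A|dirty|clear>

1. Right → <B|dirty|dirty>
2. Right → <B|dirty|dirty>
3. Right → <B|dirty|dirty>
4. Suck → <B|dirty|clear>
5. Left → <A|dirty|clear>
6. Left → <A|dirty|clear>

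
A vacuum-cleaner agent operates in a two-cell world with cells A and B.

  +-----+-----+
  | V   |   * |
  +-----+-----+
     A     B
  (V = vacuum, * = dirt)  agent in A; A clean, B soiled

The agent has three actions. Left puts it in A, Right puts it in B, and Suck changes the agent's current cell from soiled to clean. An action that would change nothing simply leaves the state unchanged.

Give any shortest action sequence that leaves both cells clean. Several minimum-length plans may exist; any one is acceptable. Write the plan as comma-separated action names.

[1] after Right: (B; A:clean, B:soiled)
[2] after Suck: (B; A:clean, B:clean)
min 2: go B then Suck

Right, Suck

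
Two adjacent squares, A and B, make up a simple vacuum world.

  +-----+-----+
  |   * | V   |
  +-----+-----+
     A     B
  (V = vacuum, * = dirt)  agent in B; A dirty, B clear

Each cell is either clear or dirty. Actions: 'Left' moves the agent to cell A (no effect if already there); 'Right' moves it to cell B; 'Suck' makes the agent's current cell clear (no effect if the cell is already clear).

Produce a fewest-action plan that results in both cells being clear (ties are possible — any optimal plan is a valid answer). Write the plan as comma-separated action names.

Left, Suck

step 1/2 (Left): (A; A:dirty, B:clear)
step 2/2 (Suck): (A; A:clear, B:clear)
min 2: go A then Suck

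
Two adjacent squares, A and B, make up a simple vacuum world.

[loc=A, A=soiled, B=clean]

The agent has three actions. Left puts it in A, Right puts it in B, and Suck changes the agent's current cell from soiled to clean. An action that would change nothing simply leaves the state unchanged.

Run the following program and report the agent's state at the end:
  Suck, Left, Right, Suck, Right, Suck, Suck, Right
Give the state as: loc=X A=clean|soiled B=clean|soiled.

[1] after Suck: loc=A A=clean B=clean
[2] after Left: loc=A A=clean B=clean
[3] after Right: loc=B A=clean B=clean
[4] after Suck: loc=B A=clean B=clean
[5] after Right: loc=B A=clean B=clean
[6] after Suck: loc=B A=clean B=clean
[7] after Suck: loc=B A=clean B=clean
[8] after Right: loc=B A=clean B=clean

loc=B A=clean B=clean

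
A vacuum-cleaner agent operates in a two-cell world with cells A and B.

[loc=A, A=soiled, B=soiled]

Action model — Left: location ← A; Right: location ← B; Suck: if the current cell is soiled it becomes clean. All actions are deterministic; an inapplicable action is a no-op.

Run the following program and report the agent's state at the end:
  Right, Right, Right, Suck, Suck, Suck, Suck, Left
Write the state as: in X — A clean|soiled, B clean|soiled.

step 1/8 (Right): in B — A soiled, B soiled
step 2/8 (Right): in B — A soiled, B soiled
step 3/8 (Right): in B — A soiled, B soiled
step 4/8 (Suck): in B — A soiled, B clean
step 5/8 (Suck): in B — A soiled, B clean
step 6/8 (Suck): in B — A soiled, B clean
step 7/8 (Suck): in B — A soiled, B clean
step 8/8 (Left): in A — A soiled, B clean

in A — A soiled, B clean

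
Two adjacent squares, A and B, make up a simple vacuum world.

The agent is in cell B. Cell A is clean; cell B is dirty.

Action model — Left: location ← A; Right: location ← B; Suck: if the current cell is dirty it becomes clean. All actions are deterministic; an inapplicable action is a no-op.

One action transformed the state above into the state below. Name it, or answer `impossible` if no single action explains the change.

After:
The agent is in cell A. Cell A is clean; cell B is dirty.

Left

try  Left: (A; A:clean, B:dirty)  ← match
try Right: (B; A:clean, B:dirty)
try  Suck: (B; A:clean, B:clean)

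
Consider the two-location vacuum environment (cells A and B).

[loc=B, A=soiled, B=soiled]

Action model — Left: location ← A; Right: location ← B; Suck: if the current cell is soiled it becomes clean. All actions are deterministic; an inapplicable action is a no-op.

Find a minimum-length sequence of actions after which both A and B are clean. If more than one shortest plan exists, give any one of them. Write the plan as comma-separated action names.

Suck, Left, Suck

step 1/3 (Suck): in B — A soiled, B clean
step 2/3 (Left): in A — A soiled, B clean
step 3/3 (Suck): in A — A clean, B clean
min 3: Suck B + move + Suck A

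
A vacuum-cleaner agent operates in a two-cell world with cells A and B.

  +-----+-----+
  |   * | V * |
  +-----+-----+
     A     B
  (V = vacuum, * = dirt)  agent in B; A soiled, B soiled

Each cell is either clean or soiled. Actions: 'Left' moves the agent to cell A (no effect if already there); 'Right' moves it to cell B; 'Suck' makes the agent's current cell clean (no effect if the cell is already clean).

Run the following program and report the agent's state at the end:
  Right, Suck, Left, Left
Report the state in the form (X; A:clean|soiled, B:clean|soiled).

[1] after Right: (B; A:soiled, B:soiled)
[2] after Suck: (B; A:soiled, B:clean)
[3] after Left: (A; A:soiled, B:clean)
[4] after Left: (A; A:soiled, B:clean)

(A; A:soiled, B:clean)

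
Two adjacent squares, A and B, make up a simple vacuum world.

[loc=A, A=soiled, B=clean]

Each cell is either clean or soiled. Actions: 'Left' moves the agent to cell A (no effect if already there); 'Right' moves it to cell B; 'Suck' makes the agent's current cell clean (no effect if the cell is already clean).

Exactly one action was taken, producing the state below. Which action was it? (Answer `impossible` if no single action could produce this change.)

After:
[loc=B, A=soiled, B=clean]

try  Left: in A — A soiled, B clean
try Right: in B — A soiled, B clean  ← match
try  Suck: in A — A clean, B clean

Right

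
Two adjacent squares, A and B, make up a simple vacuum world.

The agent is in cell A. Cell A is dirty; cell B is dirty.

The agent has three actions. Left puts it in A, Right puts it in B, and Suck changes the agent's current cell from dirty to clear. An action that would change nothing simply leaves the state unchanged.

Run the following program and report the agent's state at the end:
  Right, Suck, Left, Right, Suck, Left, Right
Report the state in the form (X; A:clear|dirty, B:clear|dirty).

(B; A:dirty, B:clear)

step 1/7 (Right): (B; A:dirty, B:dirty)
step 2/7 (Suck): (B; A:dirty, B:clear)
step 3/7 (Left): (A; A:dirty, B:clear)
step 4/7 (Right): (B; A:dirty, B:clear)
step 5/7 (Suck): (B; A:dirty, B:clear)
step 6/7 (Left): (A; A:dirty, B:clear)
step 7/7 (Right): (B; A:dirty, B:clear)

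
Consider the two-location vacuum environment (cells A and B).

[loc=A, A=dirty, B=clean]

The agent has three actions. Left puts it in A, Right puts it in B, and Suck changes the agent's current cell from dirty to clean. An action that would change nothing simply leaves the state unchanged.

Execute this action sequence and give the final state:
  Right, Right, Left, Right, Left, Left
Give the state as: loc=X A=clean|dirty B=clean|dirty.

1. Right → loc=B A=dirty B=clean
2. Right → loc=B A=dirty B=clean
3. Left → loc=A A=dirty B=clean
4. Right → loc=B A=dirty B=clean
5. Left → loc=A A=dirty B=clean
6. Left → loc=A A=dirty B=clean

loc=A A=dirty B=clean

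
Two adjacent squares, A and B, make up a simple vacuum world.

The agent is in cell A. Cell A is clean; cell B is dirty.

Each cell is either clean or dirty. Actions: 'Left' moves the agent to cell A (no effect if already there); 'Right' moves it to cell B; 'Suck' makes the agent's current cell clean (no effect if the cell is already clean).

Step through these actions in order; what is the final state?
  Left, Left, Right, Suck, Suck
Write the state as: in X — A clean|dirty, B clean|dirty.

in B — A clean, B clean

step 1/5 (Left): in A — A clean, B dirty
step 2/5 (Left): in A — A clean, B dirty
step 3/5 (Right): in B — A clean, B dirty
step 4/5 (Suck): in B — A clean, B clean
step 5/5 (Suck): in B — A clean, B clean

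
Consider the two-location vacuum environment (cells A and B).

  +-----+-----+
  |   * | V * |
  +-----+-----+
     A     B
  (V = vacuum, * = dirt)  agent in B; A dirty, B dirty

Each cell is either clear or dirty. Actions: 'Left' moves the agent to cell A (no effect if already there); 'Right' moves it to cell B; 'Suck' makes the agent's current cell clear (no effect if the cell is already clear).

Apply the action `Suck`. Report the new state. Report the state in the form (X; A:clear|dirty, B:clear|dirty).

(B; A:dirty, B:clear)

start: (B; A:dirty, B:dirty)
1. Suck → (B; A:dirty, B:clear)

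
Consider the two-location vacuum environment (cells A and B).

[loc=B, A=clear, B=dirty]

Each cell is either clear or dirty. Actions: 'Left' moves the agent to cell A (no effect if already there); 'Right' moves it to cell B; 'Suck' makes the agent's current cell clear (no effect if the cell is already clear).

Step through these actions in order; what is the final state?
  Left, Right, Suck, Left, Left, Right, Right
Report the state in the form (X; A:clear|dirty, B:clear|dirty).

1. Left → (A; A:clear, B:dirty)
2. Right → (B; A:clear, B:dirty)
3. Suck → (B; A:clear, B:clear)
4. Left → (A; A:clear, B:clear)
5. Left → (A; A:clear, B:clear)
6. Right → (B; A:clear, B:clear)
7. Right → (B; A:clear, B:clear)

(B; A:clear, B:clear)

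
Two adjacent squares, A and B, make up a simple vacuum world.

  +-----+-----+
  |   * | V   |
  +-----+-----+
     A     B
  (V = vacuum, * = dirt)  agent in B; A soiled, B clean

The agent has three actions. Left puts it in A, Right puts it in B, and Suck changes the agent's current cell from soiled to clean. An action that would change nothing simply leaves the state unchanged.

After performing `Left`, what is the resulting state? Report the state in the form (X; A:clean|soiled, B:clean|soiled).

start: (B; A:soiled, B:clean)
1) do Left; now (A; A:soiled, B:clean)

(A; A:soiled, B:clean)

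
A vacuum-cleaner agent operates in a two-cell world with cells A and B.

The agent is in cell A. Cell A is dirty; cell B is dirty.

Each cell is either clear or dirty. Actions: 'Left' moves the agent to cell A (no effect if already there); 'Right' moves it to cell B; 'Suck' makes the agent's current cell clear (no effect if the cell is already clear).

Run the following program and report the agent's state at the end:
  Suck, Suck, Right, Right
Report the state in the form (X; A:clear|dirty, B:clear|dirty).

1) do Suck; now (A; A:clear, B:dirty)
2) do Suck; now (A; A:clear, B:dirty)
3) do Right; now (B; A:clear, B:dirty)
4) do Right; now (B; A:clear, B:dirty)

(B; A:clear, B:dirty)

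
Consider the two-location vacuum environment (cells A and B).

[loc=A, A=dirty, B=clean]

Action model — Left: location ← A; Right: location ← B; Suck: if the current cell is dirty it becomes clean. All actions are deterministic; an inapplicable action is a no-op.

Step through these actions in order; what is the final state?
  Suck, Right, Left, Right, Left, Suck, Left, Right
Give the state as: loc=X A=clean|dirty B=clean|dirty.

loc=B A=clean B=clean

1. Suck → loc=A A=clean B=clean
2. Right → loc=B A=clean B=clean
3. Left → loc=A A=clean B=clean
4. Right → loc=B A=clean B=clean
5. Left → loc=A A=clean B=clean
6. Suck → loc=A A=clean B=clean
7. Left → loc=A A=clean B=clean
8. Right → loc=B A=clean B=clean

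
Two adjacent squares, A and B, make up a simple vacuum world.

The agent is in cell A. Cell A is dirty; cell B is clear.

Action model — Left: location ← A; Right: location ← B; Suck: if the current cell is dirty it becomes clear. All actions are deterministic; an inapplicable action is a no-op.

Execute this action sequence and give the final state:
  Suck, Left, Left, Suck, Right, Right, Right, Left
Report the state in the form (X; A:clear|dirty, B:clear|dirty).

(A; A:clear, B:clear)

1) do Suck; now (A; A:clear, B:clear)
2) do Left; now (A; A:clear, B:clear)
3) do Left; now (A; A:clear, B:clear)
4) do Suck; now (A; A:clear, B:clear)
5) do Right; now (B; A:clear, B:clear)
6) do Right; now (B; A:clear, B:clear)
7) do Right; now (B; A:clear, B:clear)
8) do Left; now (A; A:clear, B:clear)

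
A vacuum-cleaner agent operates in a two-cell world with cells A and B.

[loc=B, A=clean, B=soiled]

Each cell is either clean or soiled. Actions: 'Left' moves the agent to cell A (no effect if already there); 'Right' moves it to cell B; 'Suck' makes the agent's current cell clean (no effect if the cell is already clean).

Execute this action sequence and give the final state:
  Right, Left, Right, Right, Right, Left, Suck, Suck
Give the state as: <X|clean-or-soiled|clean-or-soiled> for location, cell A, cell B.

<A|clean|soiled>

1) do Right; now <B|clean|soiled>
2) do Left; now <A|clean|soiled>
3) do Right; now <B|clean|soiled>
4) do Right; now <B|clean|soiled>
5) do Right; now <B|clean|soiled>
6) do Left; now <A|clean|soiled>
7) do Suck; now <A|clean|soiled>
8) do Suck; now <A|clean|soiled>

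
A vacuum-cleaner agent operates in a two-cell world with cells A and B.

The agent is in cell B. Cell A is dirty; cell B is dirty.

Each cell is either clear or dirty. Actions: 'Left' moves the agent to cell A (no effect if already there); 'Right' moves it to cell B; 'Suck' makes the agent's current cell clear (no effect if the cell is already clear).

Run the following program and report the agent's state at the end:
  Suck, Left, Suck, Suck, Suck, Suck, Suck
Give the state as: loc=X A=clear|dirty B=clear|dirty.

1. Suck → loc=B A=dirty B=clear
2. Left → loc=A A=dirty B=clear
3. Suck → loc=A A=clear B=clear
4. Suck → loc=A A=clear B=clear
5. Suck → loc=A A=clear B=clear
6. Suck → loc=A A=clear B=clear
7. Suck → loc=A A=clear B=clear

loc=A A=clear B=clear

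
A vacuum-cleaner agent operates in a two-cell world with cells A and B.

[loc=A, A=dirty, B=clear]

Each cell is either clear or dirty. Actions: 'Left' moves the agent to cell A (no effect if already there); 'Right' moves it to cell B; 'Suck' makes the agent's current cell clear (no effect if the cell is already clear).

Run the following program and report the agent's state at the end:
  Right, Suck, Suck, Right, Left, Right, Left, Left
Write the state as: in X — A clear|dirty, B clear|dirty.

in A — A dirty, B clear

Right (#1): in B — A dirty, B clear
Suck (#2): in B — A dirty, B clear
Suck (#3): in B — A dirty, B clear
Right (#4): in B — A dirty, B clear
Left (#5): in A — A dirty, B clear
Right (#6): in B — A dirty, B clear
Left (#7): in A — A dirty, B clear
Left (#8): in A — A dirty, B clear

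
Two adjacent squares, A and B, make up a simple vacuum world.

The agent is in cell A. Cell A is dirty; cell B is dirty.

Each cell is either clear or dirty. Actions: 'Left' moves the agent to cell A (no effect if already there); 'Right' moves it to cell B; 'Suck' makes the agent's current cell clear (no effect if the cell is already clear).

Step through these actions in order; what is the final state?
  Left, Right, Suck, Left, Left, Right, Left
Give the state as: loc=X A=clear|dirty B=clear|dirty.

loc=A A=dirty B=clear

step 1/7 (Left): loc=A A=dirty B=dirty
step 2/7 (Right): loc=B A=dirty B=dirty
step 3/7 (Suck): loc=B A=dirty B=clear
step 4/7 (Left): loc=A A=dirty B=clear
step 5/7 (Left): loc=A A=dirty B=clear
step 6/7 (Right): loc=B A=dirty B=clear
step 7/7 (Left): loc=A A=dirty B=clear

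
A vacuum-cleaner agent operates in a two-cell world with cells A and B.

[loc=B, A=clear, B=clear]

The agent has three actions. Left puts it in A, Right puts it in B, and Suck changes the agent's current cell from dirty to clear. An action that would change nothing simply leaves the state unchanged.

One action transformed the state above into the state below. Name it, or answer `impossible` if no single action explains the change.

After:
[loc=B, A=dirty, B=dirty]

try  Left: loc=A A=clear B=clear
try Right: loc=B A=clear B=clear
try  Suck: loc=B A=clear B=clear
no single action produces the after-state

impossible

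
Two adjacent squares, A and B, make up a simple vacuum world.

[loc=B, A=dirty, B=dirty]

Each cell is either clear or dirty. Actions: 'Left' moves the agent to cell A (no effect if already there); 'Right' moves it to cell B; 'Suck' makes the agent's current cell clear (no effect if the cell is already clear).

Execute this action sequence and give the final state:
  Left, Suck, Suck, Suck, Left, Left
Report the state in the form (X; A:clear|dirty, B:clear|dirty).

(A; A:clear, B:dirty)

Left (#1): (A; A:dirty, B:dirty)
Suck (#2): (A; A:clear, B:dirty)
Suck (#3): (A; A:clear, B:dirty)
Suck (#4): (A; A:clear, B:dirty)
Left (#5): (A; A:clear, B:dirty)
Left (#6): (A; A:clear, B:dirty)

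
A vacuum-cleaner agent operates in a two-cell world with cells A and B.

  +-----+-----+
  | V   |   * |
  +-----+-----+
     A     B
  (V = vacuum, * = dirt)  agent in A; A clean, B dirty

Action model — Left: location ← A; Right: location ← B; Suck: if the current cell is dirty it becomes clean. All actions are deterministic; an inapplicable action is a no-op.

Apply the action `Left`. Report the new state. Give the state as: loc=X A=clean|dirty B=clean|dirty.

start: loc=A A=clean B=dirty
step 1/1 (Left): loc=A A=clean B=dirty

loc=A A=clean B=dirty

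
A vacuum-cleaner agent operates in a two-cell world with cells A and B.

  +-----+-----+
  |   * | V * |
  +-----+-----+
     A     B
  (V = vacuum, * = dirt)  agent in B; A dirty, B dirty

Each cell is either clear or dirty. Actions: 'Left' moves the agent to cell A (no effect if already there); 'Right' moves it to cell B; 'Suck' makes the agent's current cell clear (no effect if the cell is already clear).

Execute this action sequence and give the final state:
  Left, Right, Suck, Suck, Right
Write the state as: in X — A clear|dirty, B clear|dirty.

step 1/5 (Left): in A — A dirty, B dirty
step 2/5 (Right): in B — A dirty, B dirty
step 3/5 (Suck): in B — A dirty, B clear
step 4/5 (Suck): in B — A dirty, B clear
step 5/5 (Right): in B — A dirty, B clear

in B — A dirty, B clear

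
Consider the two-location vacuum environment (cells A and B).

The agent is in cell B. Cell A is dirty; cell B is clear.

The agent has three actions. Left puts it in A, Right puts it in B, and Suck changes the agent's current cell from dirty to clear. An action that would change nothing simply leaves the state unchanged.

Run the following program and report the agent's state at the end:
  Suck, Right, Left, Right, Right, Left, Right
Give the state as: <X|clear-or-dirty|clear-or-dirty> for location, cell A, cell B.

[1] after Suck: <B|dirty|clear>
[2] after Right: <B|dirty|clear>
[3] after Left: <A|dirty|clear>
[4] after Right: <B|dirty|clear>
[5] after Right: <B|dirty|clear>
[6] after Left: <A|dirty|clear>
[7] after Right: <B|dirty|clear>

<B|dirty|clear>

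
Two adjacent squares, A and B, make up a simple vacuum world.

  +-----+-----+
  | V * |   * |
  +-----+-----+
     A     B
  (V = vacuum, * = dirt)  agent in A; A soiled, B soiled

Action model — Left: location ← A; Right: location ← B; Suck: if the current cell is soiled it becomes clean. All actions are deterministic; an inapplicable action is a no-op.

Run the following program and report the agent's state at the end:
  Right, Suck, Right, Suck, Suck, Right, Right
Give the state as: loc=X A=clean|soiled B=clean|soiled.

loc=B A=soiled B=clean

[1] after Right: loc=B A=soiled B=soiled
[2] after Suck: loc=B A=soiled B=clean
[3] after Right: loc=B A=soiled B=clean
[4] after Suck: loc=B A=soiled B=clean
[5] after Suck: loc=B A=soiled B=clean
[6] after Right: loc=B A=soiled B=clean
[7] after Right: loc=B A=soiled B=clean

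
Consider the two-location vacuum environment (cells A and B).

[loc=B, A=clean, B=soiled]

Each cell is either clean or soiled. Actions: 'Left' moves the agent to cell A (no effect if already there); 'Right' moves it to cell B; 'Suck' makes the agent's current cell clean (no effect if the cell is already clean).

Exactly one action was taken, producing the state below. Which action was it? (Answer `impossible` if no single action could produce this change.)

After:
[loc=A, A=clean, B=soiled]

Left

try  Left: in A — A clean, B soiled  ← match
try Right: in B — A clean, B soiled
try  Suck: in B — A clean, B clean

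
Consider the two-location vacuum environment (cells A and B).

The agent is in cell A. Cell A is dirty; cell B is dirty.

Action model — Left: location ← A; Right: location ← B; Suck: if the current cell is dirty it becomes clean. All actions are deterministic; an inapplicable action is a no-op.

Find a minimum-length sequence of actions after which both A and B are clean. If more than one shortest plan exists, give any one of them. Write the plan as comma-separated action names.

Suck, Right, Suck

1. Suck → (A; A:clean, B:dirty)
2. Right → (B; A:clean, B:dirty)
3. Suck → (B; A:clean, B:clean)
min 3: Suck A + move + Suck B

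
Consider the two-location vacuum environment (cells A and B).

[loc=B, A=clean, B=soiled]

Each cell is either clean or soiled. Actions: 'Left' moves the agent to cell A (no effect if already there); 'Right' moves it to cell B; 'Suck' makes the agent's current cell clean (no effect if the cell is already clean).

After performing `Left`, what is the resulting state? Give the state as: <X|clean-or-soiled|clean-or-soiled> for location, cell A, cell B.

<A|clean|soiled>

start: <B|clean|soiled>
1. Left → <A|clean|soiled>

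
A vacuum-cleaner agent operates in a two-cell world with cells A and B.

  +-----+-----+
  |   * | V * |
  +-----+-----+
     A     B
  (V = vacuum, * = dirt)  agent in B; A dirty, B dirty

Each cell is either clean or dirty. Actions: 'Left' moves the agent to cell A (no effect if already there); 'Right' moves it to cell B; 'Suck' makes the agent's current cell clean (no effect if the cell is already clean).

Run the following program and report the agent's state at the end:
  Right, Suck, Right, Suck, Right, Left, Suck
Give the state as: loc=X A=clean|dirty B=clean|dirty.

loc=A A=clean B=clean

1) do Right; now loc=B A=dirty B=dirty
2) do Suck; now loc=B A=dirty B=clean
3) do Right; now loc=B A=dirty B=clean
4) do Suck; now loc=B A=dirty B=clean
5) do Right; now loc=B A=dirty B=clean
6) do Left; now loc=A A=dirty B=clean
7) do Suck; now loc=A A=clean B=clean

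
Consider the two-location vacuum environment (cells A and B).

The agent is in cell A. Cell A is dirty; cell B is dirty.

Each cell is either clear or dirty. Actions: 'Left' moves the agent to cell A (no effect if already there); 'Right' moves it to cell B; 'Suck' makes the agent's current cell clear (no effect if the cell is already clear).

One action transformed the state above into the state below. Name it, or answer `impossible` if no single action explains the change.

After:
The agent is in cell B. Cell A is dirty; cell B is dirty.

Right

try  Left: in A — A dirty, B dirty
try Right: in B — A dirty, B dirty  ← match
try  Suck: in A — A clear, B dirty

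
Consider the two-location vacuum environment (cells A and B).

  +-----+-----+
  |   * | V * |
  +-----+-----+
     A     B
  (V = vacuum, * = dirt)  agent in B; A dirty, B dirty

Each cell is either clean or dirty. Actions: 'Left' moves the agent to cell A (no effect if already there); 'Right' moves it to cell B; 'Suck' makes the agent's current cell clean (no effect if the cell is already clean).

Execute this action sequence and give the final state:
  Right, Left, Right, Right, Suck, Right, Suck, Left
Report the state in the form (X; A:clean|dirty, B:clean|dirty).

(A; A:dirty, B:clean)

t=1 Right ⇒ (B; A:dirty, B:dirty)
t=2 Left ⇒ (A; A:dirty, B:dirty)
t=3 Right ⇒ (B; A:dirty, B:dirty)
t=4 Right ⇒ (B; A:dirty, B:dirty)
t=5 Suck ⇒ (B; A:dirty, B:clean)
t=6 Right ⇒ (B; A:dirty, B:clean)
t=7 Suck ⇒ (B; A:dirty, B:clean)
t=8 Left ⇒ (A; A:dirty, B:clean)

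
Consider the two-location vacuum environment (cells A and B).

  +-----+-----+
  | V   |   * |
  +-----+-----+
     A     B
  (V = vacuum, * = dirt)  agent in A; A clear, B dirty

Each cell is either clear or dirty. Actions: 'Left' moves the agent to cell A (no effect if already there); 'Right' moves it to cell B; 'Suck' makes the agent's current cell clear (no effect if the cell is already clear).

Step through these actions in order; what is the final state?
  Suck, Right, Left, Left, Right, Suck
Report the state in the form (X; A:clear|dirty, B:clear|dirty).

(B; A:clear, B:clear)

step 1/6 (Suck): (A; A:clear, B:dirty)
step 2/6 (Right): (B; A:clear, B:dirty)
step 3/6 (Left): (A; A:clear, B:dirty)
step 4/6 (Left): (A; A:clear, B:dirty)
step 5/6 (Right): (B; A:clear, B:dirty)
step 6/6 (Suck): (B; A:clear, B:clear)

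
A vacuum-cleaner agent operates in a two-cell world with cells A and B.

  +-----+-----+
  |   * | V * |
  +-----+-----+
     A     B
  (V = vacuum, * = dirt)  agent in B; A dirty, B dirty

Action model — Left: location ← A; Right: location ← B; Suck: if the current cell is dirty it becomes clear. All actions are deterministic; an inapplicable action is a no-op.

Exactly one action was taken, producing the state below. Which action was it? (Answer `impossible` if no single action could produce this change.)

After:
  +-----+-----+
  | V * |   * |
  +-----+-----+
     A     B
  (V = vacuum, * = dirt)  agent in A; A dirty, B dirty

try  Left: <A|dirty|dirty>  ← match
try Right: <B|dirty|dirty>
try  Suck: <B|dirty|clear>

Left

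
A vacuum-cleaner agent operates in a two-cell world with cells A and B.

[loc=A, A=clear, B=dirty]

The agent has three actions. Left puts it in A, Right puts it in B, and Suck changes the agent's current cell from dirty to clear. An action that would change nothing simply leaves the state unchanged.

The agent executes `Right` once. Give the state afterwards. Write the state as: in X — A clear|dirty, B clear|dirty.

in B — A clear, B dirty

start: in A — A clear, B dirty
step 1/1 (Right): in B — A clear, B dirty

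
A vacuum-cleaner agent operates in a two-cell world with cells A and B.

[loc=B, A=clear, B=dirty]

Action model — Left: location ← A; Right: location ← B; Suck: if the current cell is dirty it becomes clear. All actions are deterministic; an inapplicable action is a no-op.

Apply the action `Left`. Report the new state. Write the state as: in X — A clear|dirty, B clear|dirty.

start: in B — A clear, B dirty
1) do Left; now in A — A clear, B dirty

in A — A clear, B dirty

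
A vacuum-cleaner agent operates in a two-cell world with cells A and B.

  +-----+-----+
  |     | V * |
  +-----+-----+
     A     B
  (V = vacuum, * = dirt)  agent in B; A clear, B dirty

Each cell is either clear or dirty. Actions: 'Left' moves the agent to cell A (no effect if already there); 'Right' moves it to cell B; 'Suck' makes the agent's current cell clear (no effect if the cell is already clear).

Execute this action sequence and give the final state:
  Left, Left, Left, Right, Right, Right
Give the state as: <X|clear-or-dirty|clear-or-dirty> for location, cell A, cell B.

[1] after Left: <A|clear|dirty>
[2] after Left: <A|clear|dirty>
[3] after Left: <A|clear|dirty>
[4] after Right: <B|clear|dirty>
[5] after Right: <B|clear|dirty>
[6] after Right: <B|clear|dirty>

<B|clear|dirty>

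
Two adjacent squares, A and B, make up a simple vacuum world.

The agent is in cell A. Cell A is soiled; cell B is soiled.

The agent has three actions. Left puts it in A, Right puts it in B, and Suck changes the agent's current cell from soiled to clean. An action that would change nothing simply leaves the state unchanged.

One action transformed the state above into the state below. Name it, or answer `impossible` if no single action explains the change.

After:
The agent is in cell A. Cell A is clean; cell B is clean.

impossible

try  Left: in A — A soiled, B soiled
try Right: in B — A soiled, B soiled
try  Suck: in A — A clean, B soiled
no single action produces the after-state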